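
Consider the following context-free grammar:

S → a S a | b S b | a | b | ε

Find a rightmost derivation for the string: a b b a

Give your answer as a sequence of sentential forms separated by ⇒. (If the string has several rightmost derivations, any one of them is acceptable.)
Start with S.
Step 1: the rightmost non-terminal is S; apply S → a S a:  a S a
Step 2: the rightmost non-terminal is S; apply S → b S b:  a b S b a
Step 3: the rightmost non-terminal is S; apply S → ε:  a b b a

Final answer: S ⇒ a S a ⇒ a b S b a ⇒ a b b a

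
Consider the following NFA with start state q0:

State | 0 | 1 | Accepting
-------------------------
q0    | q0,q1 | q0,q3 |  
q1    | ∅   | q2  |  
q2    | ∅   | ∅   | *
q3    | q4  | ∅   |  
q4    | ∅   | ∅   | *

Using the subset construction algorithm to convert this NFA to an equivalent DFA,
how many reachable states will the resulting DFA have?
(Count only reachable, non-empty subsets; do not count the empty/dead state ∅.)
Start subset: {q0}
{q0}: on 0 → {q0, q1}, on 1 → {q0, q3}
{q0, q1}: on 0 → {q0, q1}, on 1 → {q0, q2, q3}
{q0, q3}: on 0 → {q0, q1, q4}, on 1 → {q0, q3}
{q0, q2, q3}: on 0 → {q0, q1, q4}, on 1 → {q0, q3}
{q0, q1, q4}: on 0 → {q0, q1}, on 1 → {q0, q2, q3}
Reachable non-empty subsets: {q0}, {q0, q1}, {q0, q3}, {q0, q2, q3}, {q0, q1, q4} — 5 in total.

Final answer: 5 states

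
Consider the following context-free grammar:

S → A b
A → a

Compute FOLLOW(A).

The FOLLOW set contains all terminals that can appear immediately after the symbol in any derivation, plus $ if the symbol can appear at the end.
A occurs only in S → A b, where it is immediately followed by the terminal b. So FOLLOW(A) = {b}.

Final answer: {b}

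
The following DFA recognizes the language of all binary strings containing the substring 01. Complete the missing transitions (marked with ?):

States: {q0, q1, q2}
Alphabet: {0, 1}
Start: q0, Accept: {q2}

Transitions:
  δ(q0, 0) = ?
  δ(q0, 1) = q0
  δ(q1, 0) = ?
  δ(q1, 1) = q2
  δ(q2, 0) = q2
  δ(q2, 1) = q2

What each state remembers (consistent with the given transitions and accept states):
  q0: 01 not seen yet and the last symbol was not 0
  q1: 01 not seen yet and the last symbol was 0
  q2: the substring 01 has already been seen
Filling in the missing entries:
  δ(q0, 0): in q0 (01 not seen yet and the last symbol was not 0), after reading 0 we have: 01 not seen yet and the last symbol was 0 → q1
  δ(q1, 0): in q1 (01 not seen yet and the last symbol was 0), after reading 0 we have: 01 not seen yet and the last symbol was 0 → q1

Final answer: δ(q0, 0) = q1; δ(q1, 0) = q1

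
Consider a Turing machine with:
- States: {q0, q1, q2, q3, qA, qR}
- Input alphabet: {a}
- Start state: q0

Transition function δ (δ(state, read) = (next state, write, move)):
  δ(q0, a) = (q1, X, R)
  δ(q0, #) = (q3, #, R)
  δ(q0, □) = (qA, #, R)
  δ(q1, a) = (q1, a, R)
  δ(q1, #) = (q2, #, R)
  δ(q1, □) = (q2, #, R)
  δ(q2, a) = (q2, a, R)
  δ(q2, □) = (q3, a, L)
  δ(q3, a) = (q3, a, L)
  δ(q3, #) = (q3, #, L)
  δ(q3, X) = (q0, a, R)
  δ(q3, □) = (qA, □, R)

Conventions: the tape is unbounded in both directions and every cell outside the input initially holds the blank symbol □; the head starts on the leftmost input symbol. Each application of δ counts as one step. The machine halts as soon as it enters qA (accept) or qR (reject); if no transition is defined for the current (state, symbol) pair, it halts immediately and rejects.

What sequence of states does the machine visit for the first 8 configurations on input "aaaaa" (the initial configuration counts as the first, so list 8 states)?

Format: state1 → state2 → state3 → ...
Step 0: [q0]aaaaa (head at position 0)
Step 1: δ(q0, a) = (q1, X, R)  ⊢  X[q1]aaaa (head at position 1)
Step 2: δ(q1, a) = (q1, a, R)  ⊢  Xa[q1]aaa (head at position 2)
Step 3: δ(q1, a) = (q1, a, R)  ⊢  Xaa[q1]aa (head at position 3)
Step 4: δ(q1, a) = (q1, a, R)  ⊢  Xaaa[q1]a (head at position 4)
Step 5: δ(q1, a) = (q1, a, R)  ⊢  Xaaaa[q1]□ (head at position 5)
Step 6: δ(q1, □) = (q2, #, R)  ⊢  Xaaaa#[q2]□ (head at position 6)
Step 7: δ(q2, □) = (q3, a, L)  ⊢  Xaaaa[q3]#a (head at position 5)
Reading off the states of these 8 configurations: q0 → q1 → q1 → q1 → q1 → q1 → q2 → q3

Final answer: q0 → q1 → q1 → q1 → q1 → q1 → q2 → q3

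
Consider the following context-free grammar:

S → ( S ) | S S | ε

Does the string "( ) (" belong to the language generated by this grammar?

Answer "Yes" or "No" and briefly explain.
Each production adds parentheses only in matched pairs (S → ( S )) or none at all, so every derived string has equally many '(' and ')'. The string ( ) ( has two '(' and one ')', so it cannot be derived.

Final answer: No - no valid derivation exists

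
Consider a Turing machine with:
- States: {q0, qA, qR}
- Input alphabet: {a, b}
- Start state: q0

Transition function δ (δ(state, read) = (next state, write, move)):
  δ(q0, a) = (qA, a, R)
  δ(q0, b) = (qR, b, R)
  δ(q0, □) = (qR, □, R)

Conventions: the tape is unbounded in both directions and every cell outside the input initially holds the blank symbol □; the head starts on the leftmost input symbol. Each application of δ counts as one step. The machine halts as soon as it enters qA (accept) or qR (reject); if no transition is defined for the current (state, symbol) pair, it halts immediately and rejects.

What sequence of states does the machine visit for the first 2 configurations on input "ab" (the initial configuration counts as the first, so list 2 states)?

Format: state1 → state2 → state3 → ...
Step 0: [q0]ab (head at position 0)
Step 1: δ(q0, a) = (qA, a, R)  ⊢  a[qA]b (head at position 1)
Reading off the states of these 2 configurations: q0 → qA

Final answer: q0 → qA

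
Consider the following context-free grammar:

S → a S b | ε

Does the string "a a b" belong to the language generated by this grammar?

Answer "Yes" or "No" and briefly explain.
Every derivation applies S → a S b some number n of times and then S → ε, producing a^n b^n with equally many a's and b's. The string a a b has two a's but only one b, so it cannot be derived.

Final answer: No - no valid derivation exists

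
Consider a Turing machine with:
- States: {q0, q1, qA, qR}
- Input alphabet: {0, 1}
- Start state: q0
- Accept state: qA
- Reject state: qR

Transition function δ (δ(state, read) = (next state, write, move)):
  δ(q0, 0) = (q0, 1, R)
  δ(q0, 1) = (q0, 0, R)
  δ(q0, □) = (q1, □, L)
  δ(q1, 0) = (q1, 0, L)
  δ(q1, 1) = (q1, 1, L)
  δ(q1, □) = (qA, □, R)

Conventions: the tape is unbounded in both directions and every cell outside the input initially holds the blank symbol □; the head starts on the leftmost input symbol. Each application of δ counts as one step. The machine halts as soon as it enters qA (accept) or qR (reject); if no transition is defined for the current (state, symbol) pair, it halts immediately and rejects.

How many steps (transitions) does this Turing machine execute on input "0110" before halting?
Step 0: [q0]0110 (head at position 0)
Step 1: δ(q0, 0) = (q0, 1, R)  ⊢  1[q0]110 (head at position 1)
Step 2: δ(q0, 1) = (q0, 0, R)  ⊢  10[q0]10 (head at position 2)
Step 3: δ(q0, 1) = (q0, 0, R)  ⊢  100[q0]0 (head at position 3)
Step 4: δ(q0, 0) = (q0, 1, R)  ⊢  1001[q0]□ (head at position 4)
Step 5: δ(q0, □) = (q1, □, L)  ⊢  100[q1]1□ (head at position 3)
Step 6: δ(q1, 1) = (q1, 1, L)  ⊢  10[q1]01□ (head at position 2)
Step 7: δ(q1, 0) = (q1, 0, L)  ⊢  1[q1]001□ (head at position 1)
Step 8: δ(q1, 0) = (q1, 0, L)  ⊢  [q1]1001□ (head at position 0)
Step 9: δ(q1, 1) = (q1, 1, L)  ⊢  [q1]□1001□ (head at position -1)
Step 10: δ(q1, □) = (qA, □, R)  ⊢  □[qA]1001□ (head at position 0)
The machine is in qA, so it halts and accepts.
Number of transitions executed: 10.

Final answer: 10 steps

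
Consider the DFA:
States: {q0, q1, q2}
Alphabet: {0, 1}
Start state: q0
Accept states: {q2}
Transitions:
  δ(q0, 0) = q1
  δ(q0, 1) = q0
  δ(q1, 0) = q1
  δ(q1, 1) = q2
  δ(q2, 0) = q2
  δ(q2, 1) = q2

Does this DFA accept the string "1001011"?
Processing string "1001011":
  q0 --1--> q0
  q0 --0--> q1
  q1 --0--> q1
  q1 --1--> q2
  q2 --0--> q2
  q2 --1--> q2
  q2 --1--> q2
Final state: q2
Accept states: {q2}
q2 is an accept state, so the string is accepted.

Final answer: Yes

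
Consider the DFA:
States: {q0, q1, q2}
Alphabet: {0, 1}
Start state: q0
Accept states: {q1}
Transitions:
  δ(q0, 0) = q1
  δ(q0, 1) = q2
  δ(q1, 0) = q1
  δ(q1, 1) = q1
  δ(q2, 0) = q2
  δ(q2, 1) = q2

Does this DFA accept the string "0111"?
Processing string "0111":
  q0 --0--> q1
  q1 --1--> q1
  q1 --1--> q1
  q1 --1--> q1
Final state: q1
Accept states: {q1}
q1 is an accept state, so the string is accepted.

Final answer: Yes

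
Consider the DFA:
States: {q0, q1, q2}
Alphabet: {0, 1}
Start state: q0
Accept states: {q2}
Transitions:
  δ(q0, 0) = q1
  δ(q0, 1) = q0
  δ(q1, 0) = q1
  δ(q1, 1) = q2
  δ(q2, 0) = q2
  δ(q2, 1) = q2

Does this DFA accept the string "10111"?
Processing string "10111":
  q0 --1--> q0
  q0 --0--> q1
  q1 --1--> q2
  q2 --1--> q2
  q2 --1--> q2
Final state: q2
Accept states: {q2}
q2 is an accept state, so the string is accepted.

Final answer: Yes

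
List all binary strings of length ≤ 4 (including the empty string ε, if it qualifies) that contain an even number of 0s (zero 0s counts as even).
Checking every binary string of length 0 to 4:
  Length 0: accepted: ε | rejected: (none)
  Length 1: accepted: 1 | rejected: 0
  Length 2: accepted: 00, 11 | rejected: 01, 10
  Length 3: accepted: 001, 010, 100, 111 | rejected: 000, 011, 101, 110
  Length 4: accepted: 0000, 0011, 0101, 0110, 1001, 1010, 1100, 1111 | rejected: 0001, 0010, 0100, 0111, 1000, 1011, 1101, 1110
Total: 16 string(s).

Final answer: ε, 1, 00, 11, 001, 010, 100, 111, 0000, 0011, 0101, 0110, 1001, 1010, 1100, 1111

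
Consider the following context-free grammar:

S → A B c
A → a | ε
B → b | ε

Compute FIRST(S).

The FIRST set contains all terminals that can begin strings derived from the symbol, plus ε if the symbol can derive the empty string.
FIRST(A) = {a, ε} (A → a | ε) and FIRST(B) = {b, ε} (B → b | ε).
For S → A B c: add FIRST(A) minus ε = {a}; A is nullable, so also add FIRST(B) minus ε = {b}; B is nullable too, so also add FIRST(c) = {c}. The terminal c is never erased, so S is not nullable and ε is not included.
FIRST(S) = {a, b, c}.

Final answer: {a, b, c}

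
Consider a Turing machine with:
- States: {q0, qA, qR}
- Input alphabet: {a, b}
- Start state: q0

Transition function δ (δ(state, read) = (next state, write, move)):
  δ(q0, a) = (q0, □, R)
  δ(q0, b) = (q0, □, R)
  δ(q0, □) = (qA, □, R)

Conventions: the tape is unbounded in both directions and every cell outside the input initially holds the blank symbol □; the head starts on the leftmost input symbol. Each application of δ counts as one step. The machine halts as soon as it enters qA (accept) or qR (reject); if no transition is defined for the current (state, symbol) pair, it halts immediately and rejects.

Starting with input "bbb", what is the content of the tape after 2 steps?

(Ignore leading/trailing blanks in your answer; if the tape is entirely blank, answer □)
Step 0: [q0]bbb (head at position 0)
Step 1: δ(q0, b) = (q0, □, R)  ⊢  □[q0]bb (head at position 1)
Step 2: δ(q0, b) = (q0, □, R)  ⊢  □□[q0]b (head at position 2)
Tape after 2 steps (ignoring surrounding blanks): b

Final answer: Tape: b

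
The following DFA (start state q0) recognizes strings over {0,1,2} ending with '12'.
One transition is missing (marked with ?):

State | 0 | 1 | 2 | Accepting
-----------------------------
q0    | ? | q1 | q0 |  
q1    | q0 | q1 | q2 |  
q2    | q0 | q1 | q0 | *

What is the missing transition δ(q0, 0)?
q0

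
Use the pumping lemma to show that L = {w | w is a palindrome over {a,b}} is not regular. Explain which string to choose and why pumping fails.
Language: L = {w | w is a palindrome over {a,b}} (strings that read the same forwards and backwards)
Step 1: Assume for contradiction that L is regular, with pumping length p.
Step 2: Choose s = a^p b a^p. Then s ∈ L (it reads the same forwards and backwards) and |s| ≥ p.
Step 3: Consider any decomposition s = xyz with |xy| ≤ p and |y| > 0. Since |xy| ≤ p and the first p symbols of s are all a's, y = a^k for some k with 1 ≤ k ≤ p.
Step 4: Pumping up (i = 2): xy²z = a^(p+k) b a^p. Its reverse is a^p b a^(p+k) ≠ a^(p+k) b a^p (the single b is no longer in the middle), so xy²z is not a palindrome and xy²z ∉ L.
This contradicts the pumping lemma, so L is not regular.

Final answer: Choose s = a^p b a^p. Since |xy| ≤ p, y = a^k with k ≥ 1. Then xy²z = a^(p+k) b a^p is not a palindrome, so ∉ L.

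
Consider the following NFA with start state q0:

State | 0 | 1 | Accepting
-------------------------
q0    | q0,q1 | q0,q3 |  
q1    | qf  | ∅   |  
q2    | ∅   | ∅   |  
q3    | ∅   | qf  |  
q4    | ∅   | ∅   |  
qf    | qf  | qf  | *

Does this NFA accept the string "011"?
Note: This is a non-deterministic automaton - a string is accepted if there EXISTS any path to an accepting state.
Track the set of states the NFA could be in: start {q0}
Read '0': {q0} → {q0, q1}
Read '1': {q0, q1} → {q0, q3}
Read '1': {q0, q3} → {q0, q3, qf}
Final set {q0, q3, qf} contains accepting state(s) {qf} → accepted.

Final answer: Yes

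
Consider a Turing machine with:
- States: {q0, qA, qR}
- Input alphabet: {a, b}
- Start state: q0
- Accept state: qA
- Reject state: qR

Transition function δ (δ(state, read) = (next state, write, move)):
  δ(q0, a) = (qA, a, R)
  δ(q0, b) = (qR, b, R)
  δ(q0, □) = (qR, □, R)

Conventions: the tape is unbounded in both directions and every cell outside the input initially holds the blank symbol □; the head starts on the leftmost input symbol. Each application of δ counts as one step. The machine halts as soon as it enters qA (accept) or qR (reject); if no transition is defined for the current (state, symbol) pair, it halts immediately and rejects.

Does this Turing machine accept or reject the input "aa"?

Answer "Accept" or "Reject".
Step 0: [q0]aa (head at position 0)
Step 1: δ(q0, a) = (qA, a, R)  ⊢  a[qA]a (head at position 1)
The machine is in qA, so it halts and accepts.

Final answer: Accept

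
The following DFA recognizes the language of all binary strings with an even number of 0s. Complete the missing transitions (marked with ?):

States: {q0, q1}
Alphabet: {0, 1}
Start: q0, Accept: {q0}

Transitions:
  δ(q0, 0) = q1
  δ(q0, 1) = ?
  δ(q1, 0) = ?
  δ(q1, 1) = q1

What each state remembers (consistent with the given transitions and accept states):
  q0: an even number of 0s has been read so far
  q1: an odd number of 0s has been read so far
Filling in the missing entries:
  δ(q0, 1): in q0 (an even number of 0s has been read so far), after reading 1 we have: an even number of 0s has been read so far → q0
  δ(q1, 0): in q1 (an odd number of 0s has been read so far), after reading 0 we have: an even number of 0s has been read so far → q0

Final answer: δ(q0, 1) = q0; δ(q1, 0) = q0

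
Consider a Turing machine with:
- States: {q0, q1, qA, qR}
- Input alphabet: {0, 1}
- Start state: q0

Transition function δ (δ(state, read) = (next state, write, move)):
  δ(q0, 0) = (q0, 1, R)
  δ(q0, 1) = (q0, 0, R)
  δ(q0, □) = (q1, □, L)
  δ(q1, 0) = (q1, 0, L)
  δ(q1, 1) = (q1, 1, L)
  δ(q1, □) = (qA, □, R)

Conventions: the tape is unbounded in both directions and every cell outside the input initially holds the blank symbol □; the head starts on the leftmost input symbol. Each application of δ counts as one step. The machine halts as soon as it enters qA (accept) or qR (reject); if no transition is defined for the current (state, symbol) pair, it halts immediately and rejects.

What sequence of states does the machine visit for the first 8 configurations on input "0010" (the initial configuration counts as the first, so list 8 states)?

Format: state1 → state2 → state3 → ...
Step 0: [q0]0010 (head at position 0)
Step 1: δ(q0, 0) = (q0, 1, R)  ⊢  1[q0]010 (head at position 1)
Step 2: δ(q0, 0) = (q0, 1, R)  ⊢  11[q0]10 (head at position 2)
Step 3: δ(q0, 1) = (q0, 0, R)  ⊢  110[q0]0 (head at position 3)
Step 4: δ(q0, 0) = (q0, 1, R)  ⊢  1101[q0]□ (head at position 4)
Step 5: δ(q0, □) = (q1, □, L)  ⊢  110[q1]1□ (head at position 3)
Step 6: δ(q1, 1) = (q1, 1, L)  ⊢  11[q1]01□ (head at position 2)
Step 7: δ(q1, 0) = (q1, 0, L)  ⊢  1[q1]101□ (head at position 1)
Reading off the states of these 8 configurations: q0 → q0 → q0 → q0 → q0 → q1 → q1 → q1

Final answer: q0 → q0 → q0 → q0 → q0 → q1 → q1 → q1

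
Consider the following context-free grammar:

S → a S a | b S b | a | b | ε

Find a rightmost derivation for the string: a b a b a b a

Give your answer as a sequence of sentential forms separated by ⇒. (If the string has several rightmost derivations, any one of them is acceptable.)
Start with S.
Step 1: the rightmost non-terminal is S; apply S → a S a:  a S a
Step 2: the rightmost non-terminal is S; apply S → b S b:  a b S b a
Step 3: the rightmost non-terminal is S; apply S → a S a:  a b a S a b a
Step 4: the rightmost non-terminal is S; apply S → b:  a b a b a b a

Final answer: S ⇒ a S a ⇒ a b S b a ⇒ a b a S a b a ⇒ a b a b a b a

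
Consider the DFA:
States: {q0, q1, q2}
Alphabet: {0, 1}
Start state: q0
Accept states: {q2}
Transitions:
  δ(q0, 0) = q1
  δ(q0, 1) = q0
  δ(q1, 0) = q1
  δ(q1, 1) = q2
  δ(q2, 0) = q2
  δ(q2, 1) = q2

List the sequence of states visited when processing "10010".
Starting at q0
Read '1': q0 -> q0
Read '0': q0 -> q1
Read '0': q1 -> q1
Read '1': q1 -> q2
Read '0': q2 -> q2

Final answer: q0 -> q0 -> q1 -> q1 -> q2 -> q2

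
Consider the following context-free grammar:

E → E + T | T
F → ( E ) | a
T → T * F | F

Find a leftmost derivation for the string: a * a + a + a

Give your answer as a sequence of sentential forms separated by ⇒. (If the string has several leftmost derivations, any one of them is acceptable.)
Start with E.
Step 1: the leftmost non-terminal is E; apply E → E + T:  E + T
Step 2: the leftmost non-terminal is E; apply E → E + T:  E + T + T
Step 3: the leftmost non-terminal is E; apply E → T:  T + T + T
Step 4: the leftmost non-terminal is T; apply T → T * F:  T * F + T + T
Step 5: the leftmost non-terminal is T; apply T → F:  F * F + T + T
Step 6: the leftmost non-terminal is F; apply F → a:  a * F + T + T
Step 7: the leftmost non-terminal is F; apply F → a:  a * a + T + T
Step 8: the leftmost non-terminal is T; apply T → F:  a * a + F + T
Step 9: the leftmost non-terminal is F; apply F → a:  a * a + a + T
Step 10: the leftmost non-terminal is T; apply T → F:  a * a + a + F
Step 11: the leftmost non-terminal is F; apply F → a:  a * a + a + a

Final answer: E ⇒ E + T ⇒ E + T + T ⇒ T + T + T ⇒ T * F + T + T ⇒ F * F + T + T ⇒ a * F + T + T ⇒ a * a + T + T ⇒ a * a + F + T ⇒ a * a + a + T ⇒ a * a + a + F ⇒ a * a + a + a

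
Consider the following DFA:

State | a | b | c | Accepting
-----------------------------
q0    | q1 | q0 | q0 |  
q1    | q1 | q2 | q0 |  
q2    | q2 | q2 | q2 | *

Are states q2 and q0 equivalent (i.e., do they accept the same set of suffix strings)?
Try the suffix ε (the empty string).
From q2: q2 — accepting.
From q0: q0 — not accepting.
The two states disagree on this suffix, so they are not equivalent.

Final answer: No. Distinguishing string: ε (the empty string) - accepted from q2 but not from q0.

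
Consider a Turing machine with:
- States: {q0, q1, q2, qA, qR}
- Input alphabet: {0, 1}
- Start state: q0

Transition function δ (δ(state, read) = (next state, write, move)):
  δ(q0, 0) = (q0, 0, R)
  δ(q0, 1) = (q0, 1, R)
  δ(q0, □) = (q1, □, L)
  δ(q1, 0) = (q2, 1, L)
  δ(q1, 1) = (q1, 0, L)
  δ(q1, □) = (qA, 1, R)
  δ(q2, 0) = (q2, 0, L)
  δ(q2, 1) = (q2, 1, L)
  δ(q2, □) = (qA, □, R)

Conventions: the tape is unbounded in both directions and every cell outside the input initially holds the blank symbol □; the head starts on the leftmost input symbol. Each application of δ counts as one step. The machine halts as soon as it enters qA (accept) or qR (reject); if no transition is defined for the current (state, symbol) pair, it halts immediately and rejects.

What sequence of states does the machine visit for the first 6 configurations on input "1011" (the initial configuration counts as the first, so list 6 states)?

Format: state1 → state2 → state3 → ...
Step 0: [q0]1011 (head at position 0)
Step 1: δ(q0, 1) = (q0, 1, R)  ⊢  1[q0]011 (head at position 1)
Step 2: δ(q0, 0) = (q0, 0, R)  ⊢  10[q0]11 (head at position 2)
Step 3: δ(q0, 1) = (q0, 1, R)  ⊢  101[q0]1 (head at position 3)
Step 4: δ(q0, 1) = (q0, 1, R)  ⊢  1011[q0]□ (head at position 4)
Step 5: δ(q0, □) = (q1, □, L)  ⊢  101[q1]1□ (head at position 3)
Reading off the states of these 6 configurations: q0 → q0 → q0 → q0 → q0 → q1

Final answer: q0 → q0 → q0 → q0 → q0 → q1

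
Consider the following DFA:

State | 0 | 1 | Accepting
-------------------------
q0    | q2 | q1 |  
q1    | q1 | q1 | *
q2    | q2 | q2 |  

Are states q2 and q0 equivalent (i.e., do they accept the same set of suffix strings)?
Try the suffix "1".
From q2: q2 → q2 — not accepting.
From q0: q0 → q1 — accepting.
The two states disagree on this suffix, so they are not equivalent.

Final answer: No. Distinguishing string: "1" - accepted from q0 but not from q2.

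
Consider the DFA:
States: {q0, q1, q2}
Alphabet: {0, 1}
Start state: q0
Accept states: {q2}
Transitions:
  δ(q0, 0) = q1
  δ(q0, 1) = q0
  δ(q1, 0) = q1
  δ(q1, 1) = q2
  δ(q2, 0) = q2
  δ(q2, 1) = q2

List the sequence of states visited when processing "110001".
Starting at q0
Read '1': q0 -> q0
Read '1': q0 -> q0
Read '0': q0 -> q1
Read '0': q1 -> q1
Read '0': q1 -> q1
Read '1': q1 -> q2

Final answer: q0 -> q0 -> q0 -> q1 -> q1 -> q1 -> q2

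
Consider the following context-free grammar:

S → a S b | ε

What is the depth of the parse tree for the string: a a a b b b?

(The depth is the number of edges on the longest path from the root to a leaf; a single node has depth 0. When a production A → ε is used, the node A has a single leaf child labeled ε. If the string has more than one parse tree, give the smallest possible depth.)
The only parse tree applies S → a S b 3 times (once per matching a…b pair) and then S → ε.
The S nodes sit at depths 0, 1, …, 3; the innermost S (depth 3) has the single child ε at depth 4.
The terminal leaves a, b are at depths 1..3, so the longest root-to-leaf path is S → S → … → S → ε with 4 edges.
Depth = 4.

Final answer: 4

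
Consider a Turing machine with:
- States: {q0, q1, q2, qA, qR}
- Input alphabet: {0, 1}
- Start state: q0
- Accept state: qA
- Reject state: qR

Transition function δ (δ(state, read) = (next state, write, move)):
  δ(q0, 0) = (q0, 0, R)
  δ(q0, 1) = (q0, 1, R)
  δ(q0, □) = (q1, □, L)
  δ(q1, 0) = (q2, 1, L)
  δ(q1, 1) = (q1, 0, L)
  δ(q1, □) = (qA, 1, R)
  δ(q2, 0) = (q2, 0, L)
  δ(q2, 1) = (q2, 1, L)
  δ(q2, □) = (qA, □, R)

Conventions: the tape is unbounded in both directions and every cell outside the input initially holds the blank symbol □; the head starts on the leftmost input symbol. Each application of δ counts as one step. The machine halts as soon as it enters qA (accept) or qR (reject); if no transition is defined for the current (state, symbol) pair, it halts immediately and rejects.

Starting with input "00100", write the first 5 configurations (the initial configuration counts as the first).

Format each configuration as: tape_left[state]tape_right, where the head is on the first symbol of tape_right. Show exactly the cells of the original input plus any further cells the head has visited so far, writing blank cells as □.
Step 0: [q0]00100 (head at position 0)
Step 1: δ(q0, 0) = (q0, 0, R)  ⊢  0[q0]0100 (head at position 1)
Step 2: δ(q0, 0) = (q0, 0, R)  ⊢  00[q0]100 (head at position 2)
Step 3: δ(q0, 1) = (q0, 1, R)  ⊢  001[q0]00 (head at position 3)
Step 4: δ(q0, 0) = (q0, 0, R)  ⊢  0010[q0]0 (head at position 4)

Final answer: [q0]00100 ⊢ 0[q0]0100 ⊢ 00[q0]100 ⊢ 001[q0]00 ⊢ 0010[q0]0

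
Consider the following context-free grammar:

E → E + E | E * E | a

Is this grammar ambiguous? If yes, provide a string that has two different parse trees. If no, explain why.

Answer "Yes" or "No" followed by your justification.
Two different leftmost derivations of a + a * a:
  (1) E ⇒ E + E ⇒ a + E ⇒ a + E * E ⇒ a + a * E ⇒ a + a * a   (tree groups a + (a * a))
  (2) E ⇒ E * E ⇒ E + E * E ⇒ a + E * E ⇒ a + a * E ⇒ a + a * a   (tree groups (a + a) * a)
Two distinct leftmost derivations = two distinct parse trees, so the grammar is ambiguous.

Final answer: Yes - the string 'a + a * a' has two distinct leftmost derivations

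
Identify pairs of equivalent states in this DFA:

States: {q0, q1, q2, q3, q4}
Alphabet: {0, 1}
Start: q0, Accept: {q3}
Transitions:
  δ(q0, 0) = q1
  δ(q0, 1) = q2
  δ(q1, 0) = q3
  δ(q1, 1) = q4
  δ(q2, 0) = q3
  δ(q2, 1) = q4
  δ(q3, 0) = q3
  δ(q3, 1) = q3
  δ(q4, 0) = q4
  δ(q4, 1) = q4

Using the table-filling algorithm:
Round 0 – mark pairs where exactly one state is accepting: (q0,q3), (q1,q3), (q2,q3), (q3,q4)
Round 1 – newly marked: (q0,q1) [on 0: q1 vs q3, already marked]; (q0,q2) [on 0: q1 vs q3, already marked]; (q1,q4) [on 0: q3 vs q4, already marked]; (q2,q4) [on 0: q3 vs q4, already marked]
Round 2 – newly marked: (q0,q4) [on 0: q1 vs q4, already marked]
No further pairs can be marked.
(q1, q2) unmarked: δ(q1,0)=q3, δ(q2,0)=q3; δ(q1,1)=q4, δ(q2,1)=q4 → equivalent
Equivalent pairs: (q1, q2)

Final answer: Equivalent pairs: (q1, q2)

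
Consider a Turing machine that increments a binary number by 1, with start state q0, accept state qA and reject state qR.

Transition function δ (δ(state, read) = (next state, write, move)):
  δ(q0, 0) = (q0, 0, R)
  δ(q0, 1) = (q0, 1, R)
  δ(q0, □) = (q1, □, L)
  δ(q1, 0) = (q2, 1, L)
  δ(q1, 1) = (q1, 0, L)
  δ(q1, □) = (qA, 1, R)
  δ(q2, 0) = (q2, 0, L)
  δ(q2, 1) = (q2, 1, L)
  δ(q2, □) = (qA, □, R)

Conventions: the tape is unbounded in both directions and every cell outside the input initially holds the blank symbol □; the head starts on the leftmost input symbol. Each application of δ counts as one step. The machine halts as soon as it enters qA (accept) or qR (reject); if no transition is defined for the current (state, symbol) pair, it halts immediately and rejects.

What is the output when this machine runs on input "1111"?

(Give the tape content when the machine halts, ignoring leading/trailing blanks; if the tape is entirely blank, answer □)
Step 0: [q0]1111 (head at position 0)
Step 1: δ(q0, 1) = (q0, 1, R)  ⊢  1[q0]111 (head at position 1)
Step 2: δ(q0, 1) = (q0, 1, R)  ⊢  11[q0]11 (head at position 2)
Step 3: δ(q0, 1) = (q0, 1, R)  ⊢  111[q0]1 (head at position 3)
Step 4: δ(q0, 1) = (q0, 1, R)  ⊢  1111[q0]□ (head at position 4)
Step 5: δ(q0, □) = (q1, □, L)  ⊢  111[q1]1□ (head at position 3)
Step 6: δ(q1, 1) = (q1, 0, L)  ⊢  11[q1]10□ (head at position 2)
Step 7: δ(q1, 1) = (q1, 0, L)  ⊢  1[q1]100□ (head at position 1)
Step 8: δ(q1, 1) = (q1, 0, L)  ⊢  [q1]1000□ (head at position 0)
Step 9: δ(q1, 1) = (q1, 0, L)  ⊢  [q1]□0000□ (head at position -1)
Step 10: δ(q1, □) = (qA, 1, R)  ⊢  1[qA]0000□ (head at position 0)
The machine is in qA, so it halts and accepts.
Tape content when halted (ignoring surrounding blanks): 10000

Final answer: Output: 10000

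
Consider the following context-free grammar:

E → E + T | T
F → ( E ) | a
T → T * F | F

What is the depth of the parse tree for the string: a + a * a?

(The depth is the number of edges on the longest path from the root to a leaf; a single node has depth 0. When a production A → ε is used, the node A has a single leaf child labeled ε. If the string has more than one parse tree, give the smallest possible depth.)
The grammar is unambiguous; the parse tree of a + a * a is:
E → E + T at the root (depth 0).
  Left E (depth 1) → T (2) → F (3) → a (4).
  Right T (depth 1) → T * F; that T (2) → F (3) → a (4); F (2) → a (3).
The longest root-to-leaf paths have 4 edges.
Depth = 4.

Final answer: 4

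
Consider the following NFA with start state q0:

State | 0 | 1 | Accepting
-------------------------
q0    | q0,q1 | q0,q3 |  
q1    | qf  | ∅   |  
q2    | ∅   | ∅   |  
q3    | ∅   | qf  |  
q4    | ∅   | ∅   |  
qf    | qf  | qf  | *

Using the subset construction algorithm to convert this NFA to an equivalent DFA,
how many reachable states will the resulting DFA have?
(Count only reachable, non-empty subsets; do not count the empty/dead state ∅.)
Start subset: {q0}
{q0}: on 0 → {q0, q1}, on 1 → {q0, q3}
{q0, q1}: on 0 → {q0, q1, qf}, on 1 → {q0, q3}
{q0, q3}: on 0 → {q0, q1}, on 1 → {q0, q3, qf}
{q0, q1, qf}: on 0 → {q0, q1, qf}, on 1 → {q0, q3, qf}
{q0, q3, qf}: on 0 → {q0, q1, qf}, on 1 → {q0, q3, qf}
Reachable non-empty subsets: {q0}, {q0, q1}, {q0, q3}, {q0, q1, qf}, {q0, q3, qf} — 5 in total.

Final answer: 5 states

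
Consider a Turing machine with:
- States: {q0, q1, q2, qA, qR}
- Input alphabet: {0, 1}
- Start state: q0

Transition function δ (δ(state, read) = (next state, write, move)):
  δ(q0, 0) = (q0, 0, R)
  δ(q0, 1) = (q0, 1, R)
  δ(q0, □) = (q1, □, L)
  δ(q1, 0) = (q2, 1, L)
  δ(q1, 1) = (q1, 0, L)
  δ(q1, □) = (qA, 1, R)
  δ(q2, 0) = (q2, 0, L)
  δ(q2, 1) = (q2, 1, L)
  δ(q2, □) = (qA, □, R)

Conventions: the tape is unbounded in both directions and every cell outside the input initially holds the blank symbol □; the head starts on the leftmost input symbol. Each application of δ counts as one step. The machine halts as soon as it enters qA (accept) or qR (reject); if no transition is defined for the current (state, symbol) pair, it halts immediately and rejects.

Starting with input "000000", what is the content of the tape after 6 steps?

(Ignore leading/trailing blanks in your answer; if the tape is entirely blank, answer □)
Step 0: [q0]000000 (head at position 0)
Step 1: δ(q0, 0) = (q0, 0, R)  ⊢  0[q0]00000 (head at position 1)
Step 2: δ(q0, 0) = (q0, 0, R)  ⊢  00[q0]0000 (head at position 2)
Step 3: δ(q0, 0) = (q0, 0, R)  ⊢  000[q0]000 (head at position 3)
Step 4: δ(q0, 0) = (q0, 0, R)  ⊢  0000[q0]00 (head at position 4)
Step 5: δ(q0, 0) = (q0, 0, R)  ⊢  00000[q0]0 (head at position 5)
Step 6: δ(q0, 0) = (q0, 0, R)  ⊢  000000[q0]□ (head at position 6)
Tape after 6 steps (ignoring surrounding blanks): 000000

Final answer: Tape: 000000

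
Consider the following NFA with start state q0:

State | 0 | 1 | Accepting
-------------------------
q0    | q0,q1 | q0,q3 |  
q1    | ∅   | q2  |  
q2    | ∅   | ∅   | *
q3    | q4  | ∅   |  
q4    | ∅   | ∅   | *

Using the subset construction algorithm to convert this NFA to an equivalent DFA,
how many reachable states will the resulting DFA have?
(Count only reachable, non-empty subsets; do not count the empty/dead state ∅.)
Start subset: {q0}
{q0}: on 0 → {q0, q1}, on 1 → {q0, q3}
{q0, q1}: on 0 → {q0, q1}, on 1 → {q0, q2, q3}
{q0, q3}: on 0 → {q0, q1, q4}, on 1 → {q0, q3}
{q0, q2, q3}: on 0 → {q0, q1, q4}, on 1 → {q0, q3}
{q0, q1, q4}: on 0 → {q0, q1}, on 1 → {q0, q2, q3}
Reachable non-empty subsets: {q0}, {q0, q1}, {q0, q3}, {q0, q2, q3}, {q0, q1, q4} — 5 in total.

Final answer: 5 states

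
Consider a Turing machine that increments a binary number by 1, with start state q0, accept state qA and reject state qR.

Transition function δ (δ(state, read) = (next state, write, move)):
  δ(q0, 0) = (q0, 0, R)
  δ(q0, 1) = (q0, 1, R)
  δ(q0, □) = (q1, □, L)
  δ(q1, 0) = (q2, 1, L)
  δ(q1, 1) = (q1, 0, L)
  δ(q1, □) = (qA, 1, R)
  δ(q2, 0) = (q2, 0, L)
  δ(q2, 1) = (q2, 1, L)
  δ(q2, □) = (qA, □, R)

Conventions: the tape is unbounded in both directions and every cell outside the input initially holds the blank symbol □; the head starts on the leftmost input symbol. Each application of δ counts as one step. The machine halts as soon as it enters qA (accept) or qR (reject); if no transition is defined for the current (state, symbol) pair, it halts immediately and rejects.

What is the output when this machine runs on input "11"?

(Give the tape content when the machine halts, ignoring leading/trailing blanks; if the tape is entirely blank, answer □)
Step 0: [q0]11 (head at position 0)
Step 1: δ(q0, 1) = (q0, 1, R)  ⊢  1[q0]1 (head at position 1)
Step 2: δ(q0, 1) = (q0, 1, R)  ⊢  11[q0]□ (head at position 2)
Step 3: δ(q0, □) = (q1, □, L)  ⊢  1[q1]1□ (head at position 1)
Step 4: δ(q1, 1) = (q1, 0, L)  ⊢  [q1]10□ (head at position 0)
Step 5: δ(q1, 1) = (q1, 0, L)  ⊢  [q1]□00□ (head at position -1)
Step 6: δ(q1, □) = (qA, 1, R)  ⊢  1[qA]00□ (head at position 0)
The machine is in qA, so it halts and accepts.
Tape content when halted (ignoring surrounding blanks): 100

Final answer: Output: 100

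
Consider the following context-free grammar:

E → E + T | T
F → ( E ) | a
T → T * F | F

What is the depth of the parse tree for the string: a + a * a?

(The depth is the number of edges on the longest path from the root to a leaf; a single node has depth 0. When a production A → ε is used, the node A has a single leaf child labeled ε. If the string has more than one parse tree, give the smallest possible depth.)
The grammar is unambiguous; the parse tree of a + a * a is:
E → E + T at the root (depth 0).
  Left E (depth 1) → T (2) → F (3) → a (4).
  Right T (depth 1) → T * F; that T (2) → F (3) → a (4); F (2) → a (3).
The longest root-to-leaf paths have 4 edges.
Depth = 4.

Final answer: 4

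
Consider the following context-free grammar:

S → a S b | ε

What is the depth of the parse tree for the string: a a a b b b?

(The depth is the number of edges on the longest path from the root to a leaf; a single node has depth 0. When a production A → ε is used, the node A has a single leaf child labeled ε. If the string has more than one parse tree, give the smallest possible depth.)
The only parse tree applies S → a S b 3 times (once per matching a…b pair) and then S → ε.
The S nodes sit at depths 0, 1, …, 3; the innermost S (depth 3) has the single child ε at depth 4.
The terminal leaves a, b are at depths 1..3, so the longest root-to-leaf path is S → S → … → S → ε with 4 edges.
Depth = 4.

Final answer: 4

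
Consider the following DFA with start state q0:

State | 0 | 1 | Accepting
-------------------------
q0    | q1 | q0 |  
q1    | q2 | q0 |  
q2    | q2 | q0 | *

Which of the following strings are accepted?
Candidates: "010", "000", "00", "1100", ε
"010": q0 → q1 → q0 → q1; q1 is not accepting → rejected
"000": q0 → q1 → q2 → q2; q2 is accepting → accepted
"00": q0 → q1 → q2; q2 is accepting → accepted
"1100": q0 → q0 → q0 → q1 → q2; q2 is accepting → accepted
ε: q0; q0 is not accepting → rejected

Final answer: "000", "00", "1100"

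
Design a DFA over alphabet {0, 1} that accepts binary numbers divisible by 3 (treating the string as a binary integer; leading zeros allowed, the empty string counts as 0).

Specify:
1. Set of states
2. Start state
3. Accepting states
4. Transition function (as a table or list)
One valid DFA (any DFA recognizing the same language is acceptable):
States: {q0, q1, q2}
Start: q0
Accepting: {q0}
Transitions (accepting states marked with *):
State | 0 | 1 | Accepting
-------------------------
q0    | q0 | q1 | *
q1    | q2 | q0 |  
q2    | q1 | q2 |  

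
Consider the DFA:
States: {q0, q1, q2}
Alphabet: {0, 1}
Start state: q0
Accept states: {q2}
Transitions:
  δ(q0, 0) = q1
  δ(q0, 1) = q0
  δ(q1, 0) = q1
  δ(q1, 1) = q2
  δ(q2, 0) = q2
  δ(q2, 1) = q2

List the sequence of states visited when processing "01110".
Starting at q0
Read '0': q0 -> q1
Read '1': q1 -> q2
Read '1': q2 -> q2
Read '1': q2 -> q2
Read '0': q2 -> q2

Final answer: q0 -> q1 -> q2 -> q2 -> q2 -> q2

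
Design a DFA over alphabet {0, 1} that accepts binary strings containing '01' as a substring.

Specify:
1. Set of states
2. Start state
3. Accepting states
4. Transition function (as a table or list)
One valid DFA (any DFA recognizing the same language is acceptable):
States: {q0, q1, q2}
Start: q0
Accepting: {q2}
Transitions (accepting states marked with *):
State | 0 | 1 | Accepting
-------------------------
q0    | q1 | q0 |  
q1    | q1 | q2 |  
q2    | q2 | q2 | *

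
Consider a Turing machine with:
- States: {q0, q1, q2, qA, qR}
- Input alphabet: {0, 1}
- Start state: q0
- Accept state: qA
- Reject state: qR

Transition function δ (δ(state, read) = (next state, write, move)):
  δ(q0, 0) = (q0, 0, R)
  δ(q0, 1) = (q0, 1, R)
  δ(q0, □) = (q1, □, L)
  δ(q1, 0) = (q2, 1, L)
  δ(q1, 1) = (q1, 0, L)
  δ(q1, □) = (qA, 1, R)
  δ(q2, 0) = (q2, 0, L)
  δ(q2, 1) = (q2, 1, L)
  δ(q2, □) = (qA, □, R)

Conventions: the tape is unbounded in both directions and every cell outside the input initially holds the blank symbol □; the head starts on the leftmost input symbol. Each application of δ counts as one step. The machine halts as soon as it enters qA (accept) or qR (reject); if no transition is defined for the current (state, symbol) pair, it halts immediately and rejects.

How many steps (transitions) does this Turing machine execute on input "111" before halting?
Step 0: [q0]111 (head at position 0)
Step 1: δ(q0, 1) = (q0, 1, R)  ⊢  1[q0]11 (head at position 1)
Step 2: δ(q0, 1) = (q0, 1, R)  ⊢  11[q0]1 (head at position 2)
Step 3: δ(q0, 1) = (q0, 1, R)  ⊢  111[q0]□ (head at position 3)
Step 4: δ(q0, □) = (q1, □, L)  ⊢  11[q1]1□ (head at position 2)
Step 5: δ(q1, 1) = (q1, 0, L)  ⊢  1[q1]10□ (head at position 1)
Step 6: δ(q1, 1) = (q1, 0, L)  ⊢  [q1]100□ (head at position 0)
Step 7: δ(q1, 1) = (q1, 0, L)  ⊢  [q1]□000□ (head at position -1)
Step 8: δ(q1, □) = (qA, 1, R)  ⊢  1[qA]000□ (head at position 0)
The machine is in qA, so it halts and accepts.
Number of transitions executed: 8.

Final answer: 8 steps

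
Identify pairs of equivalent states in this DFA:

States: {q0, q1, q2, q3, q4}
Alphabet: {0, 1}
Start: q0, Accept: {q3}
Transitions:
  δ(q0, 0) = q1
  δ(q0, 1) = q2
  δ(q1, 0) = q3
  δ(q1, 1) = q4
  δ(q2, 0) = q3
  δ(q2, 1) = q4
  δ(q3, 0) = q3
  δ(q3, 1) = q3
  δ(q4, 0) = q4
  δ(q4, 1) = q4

Using the table-filling algorithm:
Round 0 – mark pairs where exactly one state is accepting: (q0,q3), (q1,q3), (q2,q3), (q3,q4)
Round 1 – newly marked: (q0,q1) [on 0: q1 vs q3, already marked]; (q0,q2) [on 0: q1 vs q3, already marked]; (q1,q4) [on 0: q3 vs q4, already marked]; (q2,q4) [on 0: q3 vs q4, already marked]
Round 2 – newly marked: (q0,q4) [on 0: q1 vs q4, already marked]
No further pairs can be marked.
(q1, q2) unmarked: δ(q1,0)=q3, δ(q2,0)=q3; δ(q1,1)=q4, δ(q2,1)=q4 → equivalent
Equivalent pairs: (q1, q2)

Final answer: Equivalent pairs: (q1, q2)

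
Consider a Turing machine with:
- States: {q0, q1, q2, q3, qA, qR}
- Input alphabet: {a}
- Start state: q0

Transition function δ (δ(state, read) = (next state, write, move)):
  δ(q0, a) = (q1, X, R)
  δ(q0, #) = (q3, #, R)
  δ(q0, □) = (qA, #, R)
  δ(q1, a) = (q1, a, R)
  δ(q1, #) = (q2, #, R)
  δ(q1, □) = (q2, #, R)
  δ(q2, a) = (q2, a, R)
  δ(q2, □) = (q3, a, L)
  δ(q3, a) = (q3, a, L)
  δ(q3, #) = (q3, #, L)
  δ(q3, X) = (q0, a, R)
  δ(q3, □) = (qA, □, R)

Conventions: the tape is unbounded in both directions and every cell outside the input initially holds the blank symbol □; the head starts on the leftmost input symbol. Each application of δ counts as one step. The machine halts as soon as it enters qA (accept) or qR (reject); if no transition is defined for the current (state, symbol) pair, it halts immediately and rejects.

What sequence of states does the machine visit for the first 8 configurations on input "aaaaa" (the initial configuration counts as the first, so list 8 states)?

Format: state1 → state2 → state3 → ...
Step 0: [q0]aaaaa (head at position 0)
Step 1: δ(q0, a) = (q1, X, R)  ⊢  X[q1]aaaa (head at position 1)
Step 2: δ(q1, a) = (q1, a, R)  ⊢  Xa[q1]aaa (head at position 2)
Step 3: δ(q1, a) = (q1, a, R)  ⊢  Xaa[q1]aa (head at position 3)
Step 4: δ(q1, a) = (q1, a, R)  ⊢  Xaaa[q1]a (head at position 4)
Step 5: δ(q1, a) = (q1, a, R)  ⊢  Xaaaa[q1]□ (head at position 5)
Step 6: δ(q1, □) = (q2, #, R)  ⊢  Xaaaa#[q2]□ (head at position 6)
Step 7: δ(q2, □) = (q3, a, L)  ⊢  Xaaaa[q3]#a (head at position 5)
Reading off the states of these 8 configurations: q0 → q1 → q1 → q1 → q1 → q1 → q2 → q3

Final answer: q0 → q1 → q1 → q1 → q1 → q1 → q2 → q3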